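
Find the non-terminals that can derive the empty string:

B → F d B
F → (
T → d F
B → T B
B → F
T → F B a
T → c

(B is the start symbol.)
None

A non-terminal is nullable if it can derive ε (the empty string): either it has an ε-production, or it has a production whose right-hand side consists entirely of nullable non-terminals.

There are no ε-productions, so no non-terminal can derive ε.
No non-terminals are nullable.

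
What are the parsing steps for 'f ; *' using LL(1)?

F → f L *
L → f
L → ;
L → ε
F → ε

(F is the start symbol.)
Stack is shown with the top on the left.

Stack    Input    Action
------------------------
F $      f ; * $  output F → f L *
f L * $  f ; * $  match 'f'
L * $    ; * $    output L → ;
; * $    ; * $    match ';'
* $      * $      match '*'
$        $        accept

The string is accepted.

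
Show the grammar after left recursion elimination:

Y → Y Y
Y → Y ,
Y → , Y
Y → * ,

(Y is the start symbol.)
Y is directly left-recursive. The standard transformation for
  A → A α₁ | ... | A α_m | β₁ | ... | β_n
is
  A  → β₁ A' | ... | β_n A'
  A' → α₁ A' | ... | α_m A' | ε

Y → , Y becomes Y → , Y Y'
Y → * , becomes Y → * , Y'
Y → Y Y becomes Y' → Y Y'
Y → Y , becomes Y' → , Y'
Add Y' → ε

Resulting grammar:
Y → , Y Y'
Y → * , Y'
Y' → Y Y'
Y' → , Y'
Y' → ε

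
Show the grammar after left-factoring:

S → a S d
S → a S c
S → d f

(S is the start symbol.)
S → a S S'
S' → d
S' → c
S → d f

Left-factoring transforms A → αβ₁ | αβ₂ into A → αA' and A' → β₁ | β₂
(α is the longest common prefix among the alternatives). Repeat until
no nonterminal has two alternatives with a common prefix.

Round 1: S has alternatives sharing prefix 'a S'. Introduce S': S → a S S'
  Add: S' → d
  Add: S' → c

No remaining common prefixes — done.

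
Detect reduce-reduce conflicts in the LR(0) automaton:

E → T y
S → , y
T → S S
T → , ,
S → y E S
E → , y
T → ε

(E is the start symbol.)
Yes — I13: [E → , y .] vs [S → , y .]

Augment with E' → E and build the canonical LR(0) collection (I0 = CLOSURE({[E' → . E]}), then GOTO on every symbol after a dot until no new states appear). It has 14 states:
  I0: { [E → . , y], [E → . T y], [E' → . E], [S → . , y], [S → . y E S], [T → . , ,], [T → . S S], [T → .] }  — shift, reduce
  I1: { [E → , . y], [S → , . y], [T → , . ,] }  — shift
  I2: { [E' → E .] }  — accept
  I3: { [S → . , y], [S → . y E S], [T → S . S] }  — shift
  I4: { [E → T . y] }  — shift
  I5: { [E → . , y], [E → . T y], [S → . , y], [S → . y E S], [S → y . E S], [T → . , ,], [T → . S S], [T → .] }  — shift, reduce
  I6: { [S → . , y], [S → . y E S], [S → y E . S] }  — shift
  I7: { [S → , . y] }  — shift
  I8: { [S → y E S .] }  — reduce
  I9: { [S → , y .] }  — reduce
  I10: { [E → T y .] }  — reduce
  I11: { [T → S S .] }  — reduce
  I12: { [T → , , .] }  — reduce
  I13: { [E → , y .], [S → , y .] }  — 2 reduces

I13 contains complete items [E → , y .], [S → , y .] — reduce-reduce conflict.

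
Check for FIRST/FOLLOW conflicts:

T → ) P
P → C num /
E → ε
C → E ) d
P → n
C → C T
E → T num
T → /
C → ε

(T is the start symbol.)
Yes. E → T num with FOLLOW(E) on { ')' }; C → E ')' d with FOLLOW(C) on { ')', '/' }; C → C T with FOLLOW(C) on { ')', '/' }

Nullable non-terminals: C, E.
FIRST sets used below: FIRST(E) = { ')', '/', ε }, FIRST(C) = { ')', '/', ε }, FIRST(T) = { ')', '/' }

C: nullable alternative(s) C → ε; FOLLOW(C) = { ')', '/', 'num' }
  C → E ) d: FIRST \ {ε} = { ')', '/' } — overlaps FOLLOW(C) on { ')', '/' }: CONFLICT
  C → C T: FIRST \ {ε} = { ')', '/' } — overlaps FOLLOW(C) on { ')', '/' }: CONFLICT
  C → ε: FIRST \ {ε} = { } — this is the only nullable alternative, skip

E: nullable alternative(s) E → ε; FOLLOW(E) = { ')' }
  E → ε: FIRST \ {ε} = { } — this is the only nullable alternative, skip
  E → T num: FIRST \ {ε} = { ')', '/' } — overlaps FOLLOW(E) on { ')' }: CONFLICT

P, T have no nullable alternative, so no FIRST/FOLLOW check is needed there.

So the grammar has 3 FIRST/FOLLOW conflicts (marked CONFLICT above).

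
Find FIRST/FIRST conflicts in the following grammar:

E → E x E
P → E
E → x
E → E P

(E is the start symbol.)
Yes. E → E x E / E → x on { 'x' }; E → E x E / E → E P on { 'x' }; E → x / E → E P on { 'x' }

A FIRST/FIRST conflict occurs when two productions N → α and N → β for the same non-terminal have FIRST(α) ∩ FIRST(β) ≠ ∅ (with ε ∈ FIRST of a nullable right-hand side, so two nullable alternatives also conflict).

FIRST sets of the non-terminals at (or reachable through a nullable prefix from) the front of some alternative:
  FIRST(E) = { 'x' }

Productions for E:
  E → E x E: FIRST = { 'x' }
  E → x: FIRST = { 'x' }
  E → E P: FIRST = { 'x' }
P has only one production, so no FIRST/FIRST conflict is possible there.

Conflict for E: E → E x E and E → x
  Overlap: { 'x' }
Conflict for E: E → E x E and E → E P
  Overlap: { 'x' }
Conflict for E: E → x and E → E P
  Overlap: { 'x' }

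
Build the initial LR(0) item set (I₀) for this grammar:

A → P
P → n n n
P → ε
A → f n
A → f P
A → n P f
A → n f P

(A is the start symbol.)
{ [A → . P], [A → . f P], [A → . f n], [A → . n P f], [A → . n f P], [A' → . A], [P → . n n n], [P → .] }

First, augment the grammar with A' → A
I₀ = CLOSURE({ [A' → . A] }):
  [A' → . A] has the dot before A: add [A → . P], [A → . f n], [A → . f P], [A → . n P f], [A → . n f P]
  [A → . P] has the dot before P: add [P → . n n n], [P → .]
No further items can be added.

I₀ = { [A → . P], [A → . f P], [A → . f n], [A → . n P f], [A → . n f P], [A' → . A], [P → . n n n], [P → .] }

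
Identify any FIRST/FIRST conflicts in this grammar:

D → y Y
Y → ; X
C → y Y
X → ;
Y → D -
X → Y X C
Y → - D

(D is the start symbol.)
Yes. X → ';' / X → Y X C on { ';' }

FIRST sets of the non-terminals at (or reachable through a nullable prefix from) the front of some alternative:
  FIRST(D) = { 'y' }
  FIRST(Y) = { '-', ';', 'y' }

Productions for Y:
  Y → ; X: FIRST = { ';' }
  Y → D -: FIRST = { 'y' }
  Y → - D: FIRST = { '-' }
Productions for X:
  X → ;: FIRST = { ';' }
  X → Y X C: FIRST = { '-', ';', 'y' }
D, C have only one production, so no FIRST/FIRST conflict is possible there.

Conflict for X: X → ; and X → Y X C
  Overlap: { ';' }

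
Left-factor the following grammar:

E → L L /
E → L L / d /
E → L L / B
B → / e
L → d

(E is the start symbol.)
E → L L / E'
E' → ε
E' → d /
E' → B
B → / e
L → d

Left-factoring transforms A → αβ₁ | αβ₂ into A → αA' and A' → β₁ | β₂
(α is the longest common prefix among the alternatives). Repeat until
no nonterminal has two alternatives with a common prefix.

Round 1: E has alternatives sharing prefix 'L L /'. Introduce E': E → L L / E'
  Add: E' → ε
  Add: E' → d /
  Add: E' → B

No remaining common prefixes — done.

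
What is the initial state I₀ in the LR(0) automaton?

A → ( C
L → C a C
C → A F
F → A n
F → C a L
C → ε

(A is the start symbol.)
{ [A → . ( C], [A' → . A] }

First, augment the grammar with A' → A
I₀ = CLOSURE({ [A' → . A] }):
  [A' → . A] has the dot before A: add [A → . ( C]
No further items can be added.

I₀ = { [A → . ( C], [A' → . A] }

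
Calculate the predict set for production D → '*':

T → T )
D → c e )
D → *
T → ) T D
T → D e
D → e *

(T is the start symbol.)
{ '*' }

PREDICT(D → '*') = (FIRST(RHS) \ {ε}) ∪ (FOLLOW(D) if ε ∈ FIRST(RHS), i.e. RHS ⇒* ε)
FIRST('*') = { '*' }
ε ∉ FIRST('*'), so FOLLOW(D) is not added.
PREDICT(D → '*') = { '*' }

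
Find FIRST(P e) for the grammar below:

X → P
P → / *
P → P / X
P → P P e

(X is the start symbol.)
FIRST sets of the non-terminals involved (from the grammar, by fixed-point iteration):
  FIRST(P) = { '/' }

To compute FIRST(P e), process the symbols left to right:
Symbol P is a non-terminal. Add FIRST(P) \ {ε} = { '/' }
P is not nullable (ε ∉ FIRST(P)), so stop here.
FIRST(P e) = { '/' }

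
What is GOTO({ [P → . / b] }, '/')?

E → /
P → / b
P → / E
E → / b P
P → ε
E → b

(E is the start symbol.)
GOTO(I, '/') = CLOSURE({ [A → αX.β] : [A → α.Xβ] ∈ I, X = '/' })

Items with dot before '/', with the dot advanced:
  [P → . / b] → [P → / . b]
Closure adds nothing (no advanced item has the dot before a non-terminal).

GOTO = { [P → / . b] }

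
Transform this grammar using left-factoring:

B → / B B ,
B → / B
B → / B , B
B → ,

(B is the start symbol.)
Left-factoring transforms A → αβ₁ | αβ₂ into A → αA' and A' → β₁ | β₂
(α is the longest common prefix among the alternatives). Repeat until
no nonterminal has two alternatives with a common prefix.

Round 1: B has alternatives sharing prefix '/ B'. Introduce B': B → / B B'
  Add: B' → B ,
  Add: B' → ε
  Add: B' → , B

No remaining common prefixes — done.

Resulting grammar:
B → / B B'
B' → B ,
B' → ε
B' → , B
B → ,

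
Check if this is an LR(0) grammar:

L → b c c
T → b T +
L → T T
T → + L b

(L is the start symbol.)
Yes, the grammar is LR(0)

Augment with L' → L and build the canonical LR(0) collection (I0 = CLOSURE({[L' → . L]}), then GOTO on every symbol after a dot until no new states appear). It has 13 states:
  I0: { [L → . T T], [L → . b c c], [L' → . L], [T → . + L b], [T → . b T +] }  — shift
  I1: { [L → . T T], [L → . b c c], [T → + . L b], [T → . + L b], [T → . b T +] }  — shift
  I2: { [L' → L .] }  — accept
  I3: { [L → T . T], [T → . + L b], [T → . b T +] }  — shift
  I4: { [L → b . c c], [T → . + L b], [T → . b T +], [T → b . T +] }  — shift
  I5: { [T → b T . +] }  — shift
  I6: { [T → . + L b], [T → . b T +], [T → b . T +] }  — shift
  I7: { [L → b c . c] }  — shift
  I8: { [L → b c c .] }  — reduce
  I9: { [T → b T + .] }  — reduce
  I10: { [L → T T .] }  — reduce
  I11: { [T → + L . b] }  — shift
  I12: { [T → + L b .] }  — reduce

Every state is either a pure shift/goto state or contains exactly one complete item and nothing to shift — no conflicts. The grammar is LR(0).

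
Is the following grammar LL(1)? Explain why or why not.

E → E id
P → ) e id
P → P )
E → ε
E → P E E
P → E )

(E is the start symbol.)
Relevant sets:
  FIRST(E) = { ')', 'id', ε }
  FIRST(P) = { ')', 'id' }
  FOLLOW(E) = { $, ')', 'id' }

For E:
  PREDICT(E → E id) = { ')', 'id' }
  PREDICT(E → ε) = { $, ')', 'id' }
  PREDICT(E → P E E) = { ')', 'id' }
For P:
  PREDICT(P → ')' e id) = { ')' }
  PREDICT(P → P ')') = { ')', 'id' }
  PREDICT(P → E ')') = { ')', 'id' }

Conflict found: Predict set conflict for E: { ')', 'id' }
The grammar is NOT LL(1).

Answer: No. Predict set conflict for E: { ')', 'id' }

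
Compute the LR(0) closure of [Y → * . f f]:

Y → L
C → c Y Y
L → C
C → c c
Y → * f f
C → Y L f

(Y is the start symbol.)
{ [Y → * . f f] }

To compute CLOSURE, for each item [A → α.Bβ] where B is a non-terminal, add [B → .γ] for all productions B → γ; repeat for the newly added items until nothing changes.

Start with: [Y → * . f f]
The dot precedes the terminal f, so nothing is added.

CLOSURE = { [Y → * . f f] }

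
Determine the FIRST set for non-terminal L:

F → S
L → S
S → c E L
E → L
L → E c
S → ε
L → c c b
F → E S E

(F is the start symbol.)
To compute FIRST(L), examine every production with L on the left-hand side, reading each right-hand side left to right until a non-nullable symbol is reached.

FIRST sets of the other non-terminals involved (by the same procedure, iterated to a fixed point):
  FIRST(S) = { 'c', ε }
  FIRST(E) = { 'c', ε }

From L → S:
  - S is a non-terminal: add FIRST(S) \ {ε} = { 'c' }
    S is nullable and nothing follows, so the whole right-hand side can vanish: ε ∈ FIRST(L)
From L → E c:
  - E is a non-terminal: add FIRST(E) \ {ε} = { 'c' }
    E is nullable, so continue to the next symbol
  - c is a terminal: add 'c' and stop
From L → c c b:
  - c is a terminal: add 'c' and stop

Collecting: FIRST(L) = { 'c', ε }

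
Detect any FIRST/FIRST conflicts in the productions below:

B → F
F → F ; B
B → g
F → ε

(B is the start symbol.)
A FIRST/FIRST conflict occurs when two productions N → α and N → β for the same non-terminal have FIRST(α) ∩ FIRST(β) ≠ ∅ (with ε ∈ FIRST of a nullable right-hand side, so two nullable alternatives also conflict).

FIRST sets of the non-terminals at (or reachable through a nullable prefix from) the front of some alternative:
  FIRST(F) = { ';', ε }

Productions for B:
  B → F: FIRST = { ';', ε }
  B → g: FIRST = { 'g' }
Productions for F:
  F → F ; B: FIRST = { ';' }
  F → ε: FIRST = { ε }

All alternatives of each non-terminal have pairwise disjoint FIRST sets.

Answer: No FIRST/FIRST conflicts.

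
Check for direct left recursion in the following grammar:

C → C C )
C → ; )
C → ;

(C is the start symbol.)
Direct left recursion occurs when N → N α for some non-terminal N (the right-hand side begins with the left-hand side itself).

C → C C ): LEFT RECURSIVE (starts with C)
C → ; ): starts with ';'
C → ;: starts with ';'

The grammar has direct left recursion on: C.

Answer: Yes, C is left-recursive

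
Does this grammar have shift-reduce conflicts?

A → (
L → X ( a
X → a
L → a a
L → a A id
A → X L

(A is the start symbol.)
Yes — I7: [X → a .] vs [A → . (]

A shift-reduce conflict occurs when an LR(0) state has both:
  - a complete (reduce) item [A → α .] (dot at the end), and
  - a shift item [B → β . c γ] (dot before a terminal).

Augment with A' → A and build the canonical LR(0) collection (I0 = CLOSURE({[A' → . A]}), then GOTO on every symbol after a dot until no new states appear). It has 13 states:
  I0: { [A → . (], [A → . X L], [A' → . A], [X → . a] }  — shift
  I1: { [A → ( .] }  — reduce
  I2: { [A' → A .] }  — accept
  I3: { [A → X . L], [L → . X ( a], [L → . a A id], [L → . a a], [X → . a] }  — shift
  I4: { [X → a .] }  — reduce
  I5: { [A → X L .] }  — reduce
  I6: { [L → X . ( a] }  — shift
  I7: { [A → . (], [A → . X L], [L → a . A id], [L → a . a], [X → . a], [X → a .] }  — shift, reduce
  I8: { [L → a A . id] }  — shift
  I9: { [L → a a .], [X → a .] }  — 2 reduces
  I10: { [L → a A id .] }  — reduce
  I11: { [L → X ( . a] }  — shift
  I12: { [L → X ( a .] }  — reduce

I7 contains reduce item [X → a .] and shift items [A → . (], [L → a . a], [X → . a] — shift-reduce conflict.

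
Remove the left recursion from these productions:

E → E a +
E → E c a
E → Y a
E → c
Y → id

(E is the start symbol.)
E is directly left-recursive. The standard transformation for
  A → A α₁ | ... | A α_m | β₁ | ... | β_n
is
  A  → β₁ A' | ... | β_n A'
  A' → α₁ A' | ... | α_m A' | ε

E → Y a becomes E → Y a E'
E → c becomes E → c E'
E → E a + becomes E' → a + E'
E → E c a becomes E' → c a E'
Add E' → ε

Productions for other non-terminals are unchanged:
  Y → id

Resulting grammar:
E → Y a E'
E → c E'
E' → a + E'
E' → c a E'
E' → ε
Y → id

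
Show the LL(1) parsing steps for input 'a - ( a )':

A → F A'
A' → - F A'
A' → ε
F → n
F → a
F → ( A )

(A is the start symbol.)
LL(1) parsing maintains a stack (initially the start symbol over $) and the input. At each step: if the stack top is a terminal, match it against the current input token; if it is a non-terminal N, replace it with the RHS of M[N, lookahead] (the unique production whose predict set contains the lookahead).

Stack is shown with the top on the left.

Stack        Input        Action
--------------------------------
A $          a - ( a ) $  output A → F A'
F A' $       a - ( a ) $  output F → a
a A' $       a - ( a ) $  match 'a'
A' $         - ( a ) $    output A' → - F A'
- F A' $     - ( a ) $    match '-'
F A' $       ( a ) $      output F → ( A )
( A ) A' $   ( a ) $      match '('
A ) A' $     a ) $        output A → F A'
F A' ) A' $  a ) $        output F → a
a A' ) A' $  a ) $        match 'a'
A' ) A' $    ) $          output A' → ε
) A' $       ) $          match ')'
A' $         $            output A' → ε
$            $            accept

The string is accepted.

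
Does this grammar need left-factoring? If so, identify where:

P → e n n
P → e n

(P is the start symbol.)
Yes, P has productions with common prefix 'e n'

Left-factoring is needed when two productions for the same non-terminal
share a common prefix on the right-hand side.

Productions for P:
  P → e n n
  P → e n

Found common prefix 'e n' in productions for P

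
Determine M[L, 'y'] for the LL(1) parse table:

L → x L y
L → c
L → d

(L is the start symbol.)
To find M[L, 'y'], we find productions for L where 'y' is in the predict set (PREDICT(N → α) = (FIRST(α) \ {ε}) ∪ (FOLLOW(N) if α ⇒* ε)).

L → x L y: PREDICT = { 'x' }
L → c: PREDICT = { 'c' }
L → d: PREDICT = { 'd' }

M[L, 'y'] is empty (no production applies)

Answer: Empty (error entry)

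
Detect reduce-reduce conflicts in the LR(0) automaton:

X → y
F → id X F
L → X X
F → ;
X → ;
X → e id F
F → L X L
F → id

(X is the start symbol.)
A reduce-reduce conflict occurs when an LR(0) state has two complete items [A → α .] and [B → β .] — both call for a reduction, and with no lookahead the parser cannot choose between them.

Augment with X' → X and build the canonical LR(0) collection (I0 = CLOSURE({[X' → . X]}), then GOTO on every symbol after a dot until no new states appear). It has 16 states:
  I0: { [X → . ;], [X → . e id F], [X → . y], [X' → . X] }  — shift
  I1: { [X → ; .] }  — reduce
  I2: { [X' → X .] }  — accept
  I3: { [X → e . id F] }  — shift
  I4: { [X → y .] }  — reduce
  I5: { [F → . ;], [F → . L X L], [F → . id X F], [F → . id], [L → . X X], [X → . ;], [X → . e id F], [X → . y], [X → e id . F] }  — shift
  I6: { [F → ; .], [X → ; .] }  — 2 reduces
  I7: { [X → e id F .] }  — reduce
  I8: { [F → L . X L], [X → . ;], [X → . e id F], [X → . y] }  — shift
  I9: { [L → X . X], [X → . ;], [X → . e id F], [X → . y] }  — shift
  I10: { [F → id . X F], [F → id .], [X → . ;], [X → . e id F], [X → . y] }  — shift, reduce
  I11: { [F → . ;], [F → . L X L], [F → . id X F], [F → . id], [F → id X . F], [L → . X X], [X → . ;], [X → . e id F], [X → . y] }  — shift
  I12: { [F → id X F .] }  — reduce
  I13: { [L → X X .] }  — reduce
  I14: { [F → L X . L], [L → . X X], [X → . ;], [X → . e id F], [X → . y] }  — shift
  I15: { [F → L X L .] }  — reduce

I6 contains complete items [F → ; .], [X → ; .] — reduce-reduce conflict.

Answer: Yes — I6: [F → ; .] vs [X → ; .]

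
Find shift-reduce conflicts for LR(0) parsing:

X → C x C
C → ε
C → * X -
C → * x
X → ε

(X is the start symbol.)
Yes — I0: [C → .] vs [C → . * X -]; I1: [C → .] vs [C → . * X -]; I4: [C → .] vs [C → . * X -]

A shift-reduce conflict occurs when an LR(0) state has both:
  - a complete (reduce) item [A → α .] (dot at the end), and
  - a shift item [B → β . c γ] (dot before a terminal).

Augment with X' → X and build the canonical LR(0) collection (I0 = CLOSURE({[X' → . X]}), then GOTO on every symbol after a dot until no new states appear). It has 9 states:
  I0: { [C → . * X -], [C → . * x], [C → .], [X → . C x C], [X → .], [X' → . X] }  — shift, 2 reduces
  I1: { [C → * . X -], [C → * . x], [C → . * X -], [C → . * x], [C → .], [X → . C x C], [X → .] }  — shift, 2 reduces
  I2: { [X → C . x C] }  — shift
  I3: { [X' → X .] }  — accept
  I4: { [C → . * X -], [C → . * x], [C → .], [X → C x . C] }  — shift, reduce
  I5: { [X → C x C .] }  — reduce
  I6: { [C → * X . -] }  — shift
  I7: { [C → * x .] }  — reduce
  I8: { [C → * X - .] }  — reduce

I0 contains reduce items [C → .], [X → .] and shift items [C → . * X -], [C → . * x] — shift-reduce conflict.
I1 contains reduce items [C → .], [X → .] and shift items [C → . * X -], [C → . * x], [C → * . x] — shift-reduce conflict.
I4 contains reduce item [C → .] and shift items [C → . * X -], [C → . * x] — shift-reduce conflict.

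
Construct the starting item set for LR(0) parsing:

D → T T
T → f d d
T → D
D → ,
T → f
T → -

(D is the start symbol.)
{ [D → . ,], [D → . T T], [D' → . D], [T → . -], [T → . D], [T → . f d d], [T → . f] }

First, augment the grammar with D' → D
I₀ = CLOSURE({ [D' → . D] }):
  [D' → . D] has the dot before D: add [D → . T T], [D → . ,]
  [D → . T T] has the dot before T: add [T → . f d d], [T → . D], [T → . f], [T → . -]
No further items can be added.

I₀ = { [D → . ,], [D → . T T], [D' → . D], [T → . -], [T → . D], [T → . f d d], [T → . f] }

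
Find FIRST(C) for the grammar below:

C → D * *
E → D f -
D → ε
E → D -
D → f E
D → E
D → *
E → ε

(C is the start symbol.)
{ '*', '-', 'f' }

To compute FIRST(C), examine every production with C on the left-hand side, reading each right-hand side left to right until a non-nullable symbol is reached.

FIRST sets of the other non-terminals involved (by the same procedure, iterated to a fixed point):
  FIRST(D) = { '*', '-', 'f', ε }

From C → D * *:
  - D is a non-terminal: add FIRST(D) \ {ε} = { '*', '-', 'f' }
    D is nullable, so continue to the next symbol
  - '*' is a terminal: add '*' and stop

Collecting: FIRST(C) = { '*', '-', 'f' }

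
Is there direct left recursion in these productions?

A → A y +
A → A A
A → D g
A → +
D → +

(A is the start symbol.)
Yes, A is left-recursive

A → A y +: LEFT RECURSIVE (starts with A)
A → A A: LEFT RECURSIVE (starts with A)
A → D g: starts with D
A → +: starts with '+'
D → +: starts with '+'

The grammar has direct left recursion on: A.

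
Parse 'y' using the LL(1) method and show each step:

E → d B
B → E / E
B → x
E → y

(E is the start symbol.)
Stack is shown with the top on the left.

Stack  Input  Action
--------------------
E $    y $    output E → y
y $    y $    match 'y'
$      $      accept

The string is accepted.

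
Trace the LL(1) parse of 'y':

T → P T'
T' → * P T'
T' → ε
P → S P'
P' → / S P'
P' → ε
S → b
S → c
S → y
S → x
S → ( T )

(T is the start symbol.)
Stack is shown with the top on the left.

Stack      Input  Action
------------------------
T $        y $    output T → P T'
P T' $     y $    output P → S P'
S P' T' $  y $    output S → y
y P' T' $  y $    match 'y'
P' T' $    $      output P' → ε
T' $       $      output T' → ε
$          $      accept

The string is accepted.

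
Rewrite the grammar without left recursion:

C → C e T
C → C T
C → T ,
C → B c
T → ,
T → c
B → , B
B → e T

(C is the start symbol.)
C is directly left-recursive. The standard transformation for
  A → A α₁ | ... | A α_m | β₁ | ... | β_n
is
  A  → β₁ A' | ... | β_n A'
  A' → α₁ A' | ... | α_m A' | ε

C → T , becomes C → T , C'
C → B c becomes C → B c C'
C → C e T becomes C' → e T C'
C → C T becomes C' → T C'
Add C' → ε

Productions for other non-terminals are unchanged:
  T → ,
  T → c
  B → , B
  B → e T

Resulting grammar:
C → T , C'
C → B c C'
C' → e T C'
C' → T C'
C' → ε
T → ,
T → c
B → , B
B → e T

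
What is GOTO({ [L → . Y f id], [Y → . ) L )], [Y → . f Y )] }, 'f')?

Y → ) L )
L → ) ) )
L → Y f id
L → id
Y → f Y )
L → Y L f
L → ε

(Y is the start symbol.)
{ [Y → . ) L )], [Y → . f Y )], [Y → f . Y )] }

GOTO(I, 'f') = CLOSURE({ [A → αX.β] : [A → α.Xβ] ∈ I, X = 'f' })

Items with dot before 'f', with the dot advanced:
  [Y → . f Y )] → [Y → f . Y )]
Closure of the advanced items:
  [Y → f . Y )] has the dot before Y: add [Y → . ) L )], [Y → . f Y )]

GOTO = { [Y → . ) L )], [Y → . f Y )], [Y → f . Y )] }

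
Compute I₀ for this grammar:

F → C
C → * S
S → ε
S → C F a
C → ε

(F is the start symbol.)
{ [C → . * S], [C → .], [F → . C], [F' → . F] }

First, augment the grammar with F' → F
I₀ = CLOSURE({ [F' → . F] }):
  [F' → . F] has the dot before F: add [F → . C]
  [F → . C] has the dot before C: add [C → . * S], [C → .]
No further items can be added.

I₀ = { [C → . * S], [C → .], [F → . C], [F' → . F] }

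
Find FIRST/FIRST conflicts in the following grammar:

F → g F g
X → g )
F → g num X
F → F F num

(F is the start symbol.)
Yes. F → g F g / F → g num X on { 'g' }; F → g F g / F → F F num on { 'g' }; F → g num X / F → F F num on { 'g' }

A FIRST/FIRST conflict occurs when two productions N → α and N → β for the same non-terminal have FIRST(α) ∩ FIRST(β) ≠ ∅ (with ε ∈ FIRST of a nullable right-hand side, so two nullable alternatives also conflict).

FIRST sets of the non-terminals at (or reachable through a nullable prefix from) the front of some alternative:
  FIRST(F) = { 'g' }

Productions for F:
  F → g F g: FIRST = { 'g' }
  F → g num X: FIRST = { 'g' }
  F → F F num: FIRST = { 'g' }
X has only one production, so no FIRST/FIRST conflict is possible there.

Conflict for F: F → g F g and F → g num X
  Overlap: { 'g' }
Conflict for F: F → g F g and F → F F num
  Overlap: { 'g' }
Conflict for F: F → g num X and F → F F num
  Overlap: { 'g' }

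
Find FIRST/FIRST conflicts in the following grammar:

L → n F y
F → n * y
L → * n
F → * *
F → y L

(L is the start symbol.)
No FIRST/FIRST conflicts.

A FIRST/FIRST conflict occurs when two productions N → α and N → β for the same non-terminal have FIRST(α) ∩ FIRST(β) ≠ ∅ (with ε ∈ FIRST of a nullable right-hand side, so two nullable alternatives also conflict).

Productions for L:
  L → n F y: FIRST = { 'n' }
  L → * n: FIRST = { '*' }
Productions for F:
  F → n * y: FIRST = { 'n' }
  F → * *: FIRST = { '*' }
  F → y L: FIRST = { 'y' }

All alternatives of each non-terminal have pairwise disjoint FIRST sets.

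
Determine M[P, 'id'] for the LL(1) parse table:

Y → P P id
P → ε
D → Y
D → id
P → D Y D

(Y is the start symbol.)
To find M[P, 'id'], we find productions for P where 'id' is in the predict set (PREDICT(N → α) = (FIRST(α) \ {ε}) ∪ (FOLLOW(N) if α ⇒* ε)).

Relevant sets:
  FIRST(D) = { 'id' }
  FOLLOW(P) = { 'id' }

P → ε: PREDICT = { 'id' }
  'id' is in predict set, so this production goes in M[P, 'id']
P → D Y D: PREDICT = { 'id' }
  'id' is in predict set, so this production goes in M[P, 'id']

M[P, 'id'] = P → ε, P → D Y D  (a multiply-defined cell — the grammar is not LL(1))

Answer: P → ε, P → D Y D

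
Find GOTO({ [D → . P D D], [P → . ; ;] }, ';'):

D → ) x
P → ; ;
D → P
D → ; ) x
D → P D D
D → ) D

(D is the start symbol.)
{ [P → ; . ;] }

GOTO(I, ';') = CLOSURE({ [A → αX.β] : [A → α.Xβ] ∈ I, X = ';' })

Items with dot before ';', with the dot advanced:
  [P → . ; ;] → [P → ; . ;]
Closure adds nothing (no advanced item has the dot before a non-terminal).

GOTO = { [P → ; . ;] }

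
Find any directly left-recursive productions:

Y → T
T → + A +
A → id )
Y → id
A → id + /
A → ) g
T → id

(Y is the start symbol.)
Direct left recursion occurs when N → N α for some non-terminal N (the right-hand side begins with the left-hand side itself).

Y → T: starts with T
T → + A +: starts with '+'
A → id ): starts with id
Y → id: starts with id
A → id + /: starts with id
A → ) g: starts with ')'
T → id: starts with id

No direct left recursion found.

Answer: No direct left recursion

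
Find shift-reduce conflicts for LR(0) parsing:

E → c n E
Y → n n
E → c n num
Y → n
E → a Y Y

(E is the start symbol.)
A shift-reduce conflict occurs when an LR(0) state has both:
  - a complete (reduce) item [A → α .] (dot at the end), and
  - a shift item [B → β . c γ] (dot before a terminal).

Augment with E' → E and build the canonical LR(0) collection (I0 = CLOSURE({[E' → . E]}), then GOTO on every symbol after a dot until no new states appear). It has 11 states:
  I0: { [E → . a Y Y], [E → . c n E], [E → . c n num], [E' → . E] }  — shift
  I1: { [E' → E .] }  — accept
  I2: { [E → a . Y Y], [Y → . n n], [Y → . n] }  — shift
  I3: { [E → c . n E], [E → c . n num] }  — shift
  I4: { [E → . a Y Y], [E → . c n E], [E → . c n num], [E → c n . E], [E → c n . num] }  — shift
  I5: { [E → c n E .] }  — reduce
  I6: { [E → c n num .] }  — reduce
  I7: { [E → a Y . Y], [Y → . n n], [Y → . n] }  — shift
  I8: { [Y → n . n], [Y → n .] }  — shift, reduce
  I9: { [Y → n n .] }  — reduce
  I10: { [E → a Y Y .] }  — reduce

I8 contains reduce item [Y → n .] and shift item [Y → n . n] — shift-reduce conflict.

Answer: Yes — I8: [Y → n .] vs [Y → n . n]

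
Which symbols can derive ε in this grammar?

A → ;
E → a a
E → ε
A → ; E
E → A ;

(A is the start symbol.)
A non-terminal is nullable if it can derive ε (the empty string): either it has an ε-production, or it has a production whose right-hand side consists entirely of nullable non-terminals.

ε-productions: E → ε
So E is immediately nullable.
No further non-terminal can be added: every production for the remaining non-terminals contains a terminal or a non-nullable non-terminal.
Nullable = { 'E' }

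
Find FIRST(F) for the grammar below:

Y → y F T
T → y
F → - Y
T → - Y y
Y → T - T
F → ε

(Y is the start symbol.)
{ '-', ε }

To compute FIRST(F), examine every production with F on the left-hand side, reading each right-hand side left to right until a non-nullable symbol is reached.

From F → - Y:
  - '-' is a terminal: add '-' and stop
From F → ε:
  - ε-production, so ε ∈ FIRST(F)

Collecting: FIRST(F) = { '-', ε }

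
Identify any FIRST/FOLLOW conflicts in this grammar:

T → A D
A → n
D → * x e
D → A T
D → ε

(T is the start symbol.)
Nullable non-terminals: D.
FIRST sets used below: FIRST(A) = { 'n' }

D: nullable alternative(s) D → ε; FOLLOW(D) = { $ }
  D → * x e: FIRST \ {ε} = { '*' } — disjoint from FOLLOW(D)
  D → A T: FIRST \ {ε} = { 'n' } — disjoint from FOLLOW(D)
  D → ε: FIRST \ {ε} = { } — this is the only nullable alternative, skip

A, T have no nullable alternative, so no FIRST/FOLLOW check is needed there.

No FIRST/FOLLOW conflicts found.

Answer: No FIRST/FOLLOW conflicts.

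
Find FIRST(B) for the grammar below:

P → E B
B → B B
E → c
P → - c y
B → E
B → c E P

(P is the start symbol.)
To compute FIRST(B), examine every production with B on the left-hand side, reading each right-hand side left to right until a non-nullable symbol is reached.

FIRST sets of the other non-terminals involved (by the same procedure, iterated to a fixed point):
  FIRST(E) = { 'c' }

From B → B B:
  - B is the symbol being defined: contributes nothing new
    B is not nullable, so stop
From B → E:
  - E is a non-terminal: add FIRST(E) \ {ε} = { 'c' }
    E is not nullable, so stop
From B → c E P:
  - c is a terminal: add 'c' and stop

Collecting: FIRST(B) = { 'c' }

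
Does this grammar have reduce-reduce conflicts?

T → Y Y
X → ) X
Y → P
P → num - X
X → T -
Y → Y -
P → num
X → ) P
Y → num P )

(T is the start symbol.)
A reduce-reduce conflict occurs when an LR(0) state has two complete items [A → α .] and [B → β .] — both call for a reduction, and with no lookahead the parser cannot choose between them.

Augment with T' → T and build the canonical LR(0) collection (I0 = CLOSURE({[T' → . T]}), then GOTO on every symbol after a dot until no new states appear). It has 17 states:
  I0: { [P → . num - X], [P → . num], [T → . Y Y], [T' → . T], [Y → . P], [Y → . Y -], [Y → . num P )] }  — shift
  I1: { [Y → P .] }  — reduce
  I2: { [T' → T .] }  — accept
  I3: { [P → . num - X], [P → . num], [T → Y . Y], [Y → . P], [Y → . Y -], [Y → . num P )], [Y → Y . -] }  — shift
  I4: { [P → . num - X], [P → . num], [P → num . - X], [P → num .], [Y → num . P )] }  — shift, reduce
  I5: { [P → . num - X], [P → . num], [P → num - . X], [T → . Y Y], [X → . ) P], [X → . ) X], [X → . T -], [Y → . P], [Y → . Y -], [Y → . num P )] }  — shift
  I6: { [Y → num P . )] }  — shift
  I7: { [P → num . - X], [P → num .] }  — shift, reduce
  I8: { [Y → num P ) .] }  — reduce
  I9: { [P → . num - X], [P → . num], [T → . Y Y], [X → ) . P], [X → ) . X], [X → . ) P], [X → . ) X], [X → . T -], [Y → . P], [Y → . Y -], [Y → . num P )] }  — shift
  I10: { [X → T . -] }  — shift
  I11: { [P → num - X .] }  — reduce
  I12: { [X → T - .] }  — reduce
  I13: { [X → ) P .], [Y → P .] }  — 2 reduces
  I14: { [X → ) X .] }  — reduce
  I15: { [Y → Y - .] }  — reduce
  I16: { [T → Y Y .], [Y → Y . -] }  — shift, reduce

I13 contains complete items [X → ) P .], [Y → P .] — reduce-reduce conflict.

Answer: Yes — I13: [X → ) P .] vs [Y → P .]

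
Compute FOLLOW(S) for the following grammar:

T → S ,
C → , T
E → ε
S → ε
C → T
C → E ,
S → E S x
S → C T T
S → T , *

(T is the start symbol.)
In T → S ,: S is followed by ',', add FIRST(',') \ {ε} = { ',' }
In S → E S x: S is followed by x, add FIRST(x) \ {ε} = { 'x' }

Taking the union: FOLLOW(S) = { ',', 'x' }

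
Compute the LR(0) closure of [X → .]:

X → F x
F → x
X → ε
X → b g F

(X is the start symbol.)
Start with: [X → .]
The dot is at the end, so nothing is added.

CLOSURE = { [X → .] }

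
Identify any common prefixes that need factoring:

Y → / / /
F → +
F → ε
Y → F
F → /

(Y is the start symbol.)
Left-factoring is needed when two productions for the same non-terminal
share a common prefix on the right-hand side.

Productions for Y:
  Y → / / /
  Y → F
Productions for F:
  F → +
  F → ε
  F → /

No common prefixes found.

Answer: No, left-factoring is not needed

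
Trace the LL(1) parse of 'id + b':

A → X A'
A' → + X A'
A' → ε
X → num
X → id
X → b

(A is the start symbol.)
LL(1) parsing maintains a stack (initially the start symbol over $) and the input. At each step: if the stack top is a terminal, match it against the current input token; if it is a non-terminal N, replace it with the RHS of M[N, lookahead] (the unique production whose predict set contains the lookahead).

Stack is shown with the top on the left.

Stack     Input     Action
--------------------------
A $       id + b $  output A → X A'
X A' $    id + b $  output X → id
id A' $   id + b $  match 'id'
A' $      + b $     output A' → + X A'
+ X A' $  + b $     match '+'
X A' $    b $       output X → b
b A' $    b $       match 'b'
A' $      $         output A' → ε
$         $         accept

The string is accepted.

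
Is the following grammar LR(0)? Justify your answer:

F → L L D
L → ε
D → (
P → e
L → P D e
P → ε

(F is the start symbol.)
Augment with F' → F and build the canonical LR(0) collection (I0 = CLOSURE({[F' → . F]}), then GOTO on every symbol after a dot until no new states appear). It has 10 states:
  I0: { [F → . L L D], [F' → . F], [L → . P D e], [L → .], [P → . e], [P → .] }  — shift, 2 reduces
  I1: { [F' → F .] }  — accept
  I2: { [F → L . L D], [L → . P D e], [L → .], [P → . e], [P → .] }  — shift, 2 reduces
  I3: { [D → . (], [L → P . D e] }  — shift
  I4: { [P → e .] }  — reduce
  I5: { [D → ( .] }  — reduce
  I6: { [L → P D . e] }  — shift
  I7: { [L → P D e .] }  — reduce
  I8: { [D → . (], [F → L L . D] }  — shift
  I9: { [F → L L D .] }  — reduce

Conflict in state I0:
  Shift-reduce conflict between [L → .] and [P → . e]
So the grammar is NOT LR(0).

Answer: No. Shift-reduce conflict between [L → .] and [P → . e]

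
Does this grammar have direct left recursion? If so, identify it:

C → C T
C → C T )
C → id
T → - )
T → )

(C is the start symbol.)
Yes, C is left-recursive

Direct left recursion occurs when N → N α for some non-terminal N (the right-hand side begins with the left-hand side itself).

C → C T: LEFT RECURSIVE (starts with C)
C → C T ): LEFT RECURSIVE (starts with C)
C → id: starts with id
T → - ): starts with '-'
T → ): starts with ')'

The grammar has direct left recursion on: C.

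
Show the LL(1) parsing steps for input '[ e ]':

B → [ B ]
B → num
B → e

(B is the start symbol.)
LL(1) parsing maintains a stack (initially the start symbol over $) and the input. At each step: if the stack top is a terminal, match it against the current input token; if it is a non-terminal N, replace it with the RHS of M[N, lookahead] (the unique production whose predict set contains the lookahead).

Stack is shown with the top on the left.

Stack    Input    Action
------------------------
B $      [ e ] $  output B → [ B ]
[ B ] $  [ e ] $  match '['
B ] $    e ] $    output B → e
e ] $    e ] $    match 'e'
] $      ] $      match ']'
$        $        accept

The string is accepted.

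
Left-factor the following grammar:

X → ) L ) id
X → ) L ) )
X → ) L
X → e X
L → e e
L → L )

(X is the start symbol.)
X → ) L X'
X' → ) X''
X'' → id
X'' → )
X' → ε
X → e X
L → e e
L → L )

Left-factoring transforms A → αβ₁ | αβ₂ into A → αA' and A' → β₁ | β₂
(α is the longest common prefix among the alternatives). Repeat until
no nonterminal has two alternatives with a common prefix.

Round 1: X has alternatives sharing prefix ') L'. Introduce X': X → ) L X'
  Add: X' → ) id
  Add: X' → ) )
  Add: X' → ε

Round 2: X' has alternatives sharing prefix ')'. Introduce X'': X' → ) X''
  Add: X'' → id
  Add: X'' → )

No remaining common prefixes — done.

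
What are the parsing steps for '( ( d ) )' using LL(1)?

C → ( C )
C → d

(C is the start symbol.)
Stack is shown with the top on the left.

Stack      Input        Action
------------------------------
C $        ( ( d ) ) $  output C → ( C )
( C ) $    ( ( d ) ) $  match '('
C ) $      ( d ) ) $    output C → ( C )
( C ) ) $  ( d ) ) $    match '('
C ) ) $    d ) ) $      output C → d
d ) ) $    d ) ) $      match 'd'
) ) $      ) ) $        match ')'
) $        ) $          match ')'
$          $            accept

The string is accepted.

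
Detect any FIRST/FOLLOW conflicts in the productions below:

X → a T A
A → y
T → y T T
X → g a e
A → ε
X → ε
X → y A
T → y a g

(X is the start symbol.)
A FIRST/FOLLOW conflict occurs when a non-terminal N has a nullable alternative N → β (β ⇒* ε) and another alternative N → α with FIRST(α) ∩ FOLLOW(N) ≠ ∅: on such a lookahead the parser cannot decide between expanding α and letting N vanish via β.

Nullable non-terminals: A, X.

A: nullable alternative(s) A → ε; FOLLOW(A) = { $ }
  A → y: FIRST \ {ε} = { 'y' } — disjoint from FOLLOW(A)
  A → ε: FIRST \ {ε} = { } — this is the only nullable alternative, skip

X: nullable alternative(s) X → ε; FOLLOW(X) = { $ }
  X → a T A: FIRST \ {ε} = { 'a' } — disjoint from FOLLOW(X)
  X → g a e: FIRST \ {ε} = { 'g' } — disjoint from FOLLOW(X)
  X → ε: FIRST \ {ε} = { } — this is the only nullable alternative, skip
  X → y A: FIRST \ {ε} = { 'y' } — disjoint from FOLLOW(X)

T has no nullable alternative, so no FIRST/FOLLOW check is needed there.

No FIRST/FOLLOW conflicts found.

Answer: No FIRST/FOLLOW conflicts.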